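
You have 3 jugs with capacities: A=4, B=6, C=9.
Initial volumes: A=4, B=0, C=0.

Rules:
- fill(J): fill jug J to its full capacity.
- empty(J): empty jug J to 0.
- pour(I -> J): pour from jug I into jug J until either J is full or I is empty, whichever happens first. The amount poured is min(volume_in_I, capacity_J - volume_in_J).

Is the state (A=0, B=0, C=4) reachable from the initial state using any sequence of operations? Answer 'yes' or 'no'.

BFS from (A=4, B=0, C=0):
  1. pour(A -> C) -> (A=0 B=0 C=4)
Target reached → yes.

Answer: yes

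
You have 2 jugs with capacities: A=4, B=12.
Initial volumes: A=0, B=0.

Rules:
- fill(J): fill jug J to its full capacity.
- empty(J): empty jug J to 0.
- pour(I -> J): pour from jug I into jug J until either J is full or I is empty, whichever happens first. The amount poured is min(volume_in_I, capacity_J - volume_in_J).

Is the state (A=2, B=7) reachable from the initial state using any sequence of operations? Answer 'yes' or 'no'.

BFS explored all 8 reachable states.
Reachable set includes: (0,0), (0,4), (0,8), (0,12), (4,0), (4,4), (4,8), (4,12)
Target (A=2, B=7) not in reachable set → no.

Answer: no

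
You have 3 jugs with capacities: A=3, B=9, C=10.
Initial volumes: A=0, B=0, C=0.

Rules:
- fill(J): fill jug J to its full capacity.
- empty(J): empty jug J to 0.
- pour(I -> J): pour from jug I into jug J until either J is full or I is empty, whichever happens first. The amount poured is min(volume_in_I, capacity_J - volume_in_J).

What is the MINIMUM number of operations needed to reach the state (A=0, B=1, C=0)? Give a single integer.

Answer: 4

Derivation:
BFS from (A=0, B=0, C=0). One shortest path:
  1. fill(C) -> (A=0 B=0 C=10)
  2. pour(C -> B) -> (A=0 B=9 C=1)
  3. empty(B) -> (A=0 B=0 C=1)
  4. pour(C -> B) -> (A=0 B=1 C=0)
Reached target in 4 moves.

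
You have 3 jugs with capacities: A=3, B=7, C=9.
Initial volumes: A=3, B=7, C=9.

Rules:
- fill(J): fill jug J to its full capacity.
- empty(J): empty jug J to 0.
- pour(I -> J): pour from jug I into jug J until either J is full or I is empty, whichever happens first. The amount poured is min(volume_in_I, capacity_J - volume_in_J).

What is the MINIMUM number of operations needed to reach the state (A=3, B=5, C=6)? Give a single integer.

BFS from (A=3, B=7, C=9). One shortest path:
  1. empty(A) -> (A=0 B=7 C=9)
  2. empty(C) -> (A=0 B=7 C=0)
  3. pour(B -> C) -> (A=0 B=0 C=7)
  4. fill(B) -> (A=0 B=7 C=7)
  5. pour(B -> C) -> (A=0 B=5 C=9)
  6. pour(C -> A) -> (A=3 B=5 C=6)
Reached target in 6 moves.

Answer: 6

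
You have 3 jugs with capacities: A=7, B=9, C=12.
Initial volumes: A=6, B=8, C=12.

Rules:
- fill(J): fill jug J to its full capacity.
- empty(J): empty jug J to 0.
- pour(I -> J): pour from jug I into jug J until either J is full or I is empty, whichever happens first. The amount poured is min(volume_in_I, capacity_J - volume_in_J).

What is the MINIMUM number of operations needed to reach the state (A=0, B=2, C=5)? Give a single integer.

Answer: 5

Derivation:
BFS from (A=6, B=8, C=12). One shortest path:
  1. empty(C) -> (A=6 B=8 C=0)
  2. pour(A -> B) -> (A=5 B=9 C=0)
  3. pour(A -> C) -> (A=0 B=9 C=5)
  4. pour(B -> A) -> (A=7 B=2 C=5)
  5. empty(A) -> (A=0 B=2 C=5)
Reached target in 5 moves.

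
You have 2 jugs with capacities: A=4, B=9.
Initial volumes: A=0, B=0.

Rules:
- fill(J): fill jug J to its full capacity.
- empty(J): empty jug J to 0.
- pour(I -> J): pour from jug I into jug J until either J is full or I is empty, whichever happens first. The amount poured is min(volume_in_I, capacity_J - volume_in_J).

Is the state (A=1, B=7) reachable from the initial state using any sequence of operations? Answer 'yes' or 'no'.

Answer: no

Derivation:
BFS explored all 26 reachable states.
Reachable set includes: (0,0), (0,1), (0,2), (0,3), (0,4), (0,5), (0,6), (0,7), (0,8), (0,9), (1,0), (1,9) ...
Target (A=1, B=7) not in reachable set → no.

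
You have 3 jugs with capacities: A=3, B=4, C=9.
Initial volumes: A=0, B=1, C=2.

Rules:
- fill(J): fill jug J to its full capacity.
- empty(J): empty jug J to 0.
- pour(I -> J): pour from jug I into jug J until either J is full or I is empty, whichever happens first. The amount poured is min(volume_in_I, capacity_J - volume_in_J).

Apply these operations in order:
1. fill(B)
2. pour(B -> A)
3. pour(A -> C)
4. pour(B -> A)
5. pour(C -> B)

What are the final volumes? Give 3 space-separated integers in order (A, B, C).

Answer: 1 4 1

Derivation:
Step 1: fill(B) -> (A=0 B=4 C=2)
Step 2: pour(B -> A) -> (A=3 B=1 C=2)
Step 3: pour(A -> C) -> (A=0 B=1 C=5)
Step 4: pour(B -> A) -> (A=1 B=0 C=5)
Step 5: pour(C -> B) -> (A=1 B=4 C=1)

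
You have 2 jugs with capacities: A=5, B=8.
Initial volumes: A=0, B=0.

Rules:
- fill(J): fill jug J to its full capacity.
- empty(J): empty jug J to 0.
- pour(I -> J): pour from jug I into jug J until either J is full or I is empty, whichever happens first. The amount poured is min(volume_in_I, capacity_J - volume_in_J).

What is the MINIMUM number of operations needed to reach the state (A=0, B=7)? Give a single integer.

Answer: 8

Derivation:
BFS from (A=0, B=0). One shortest path:
  1. fill(A) -> (A=5 B=0)
  2. pour(A -> B) -> (A=0 B=5)
  3. fill(A) -> (A=5 B=5)
  4. pour(A -> B) -> (A=2 B=8)
  5. empty(B) -> (A=2 B=0)
  6. pour(A -> B) -> (A=0 B=2)
  7. fill(A) -> (A=5 B=2)
  8. pour(A -> B) -> (A=0 B=7)
Reached target in 8 moves.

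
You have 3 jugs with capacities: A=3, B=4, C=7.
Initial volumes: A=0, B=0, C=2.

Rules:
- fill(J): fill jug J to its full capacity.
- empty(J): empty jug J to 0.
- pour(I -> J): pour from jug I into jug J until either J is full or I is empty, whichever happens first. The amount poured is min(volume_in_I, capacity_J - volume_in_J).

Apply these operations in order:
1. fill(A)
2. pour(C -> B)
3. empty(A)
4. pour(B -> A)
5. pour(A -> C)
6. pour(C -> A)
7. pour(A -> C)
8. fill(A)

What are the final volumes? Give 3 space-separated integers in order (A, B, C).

Step 1: fill(A) -> (A=3 B=0 C=2)
Step 2: pour(C -> B) -> (A=3 B=2 C=0)
Step 3: empty(A) -> (A=0 B=2 C=0)
Step 4: pour(B -> A) -> (A=2 B=0 C=0)
Step 5: pour(A -> C) -> (A=0 B=0 C=2)
Step 6: pour(C -> A) -> (A=2 B=0 C=0)
Step 7: pour(A -> C) -> (A=0 B=0 C=2)
Step 8: fill(A) -> (A=3 B=0 C=2)

Answer: 3 0 2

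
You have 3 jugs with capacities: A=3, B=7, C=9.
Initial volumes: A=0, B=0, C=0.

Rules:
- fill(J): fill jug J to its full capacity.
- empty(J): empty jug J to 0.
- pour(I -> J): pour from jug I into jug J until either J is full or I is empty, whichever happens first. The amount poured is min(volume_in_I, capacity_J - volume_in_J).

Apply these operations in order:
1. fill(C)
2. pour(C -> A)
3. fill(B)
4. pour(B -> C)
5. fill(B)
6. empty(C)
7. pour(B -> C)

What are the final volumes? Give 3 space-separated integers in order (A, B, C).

Step 1: fill(C) -> (A=0 B=0 C=9)
Step 2: pour(C -> A) -> (A=3 B=0 C=6)
Step 3: fill(B) -> (A=3 B=7 C=6)
Step 4: pour(B -> C) -> (A=3 B=4 C=9)
Step 5: fill(B) -> (A=3 B=7 C=9)
Step 6: empty(C) -> (A=3 B=7 C=0)
Step 7: pour(B -> C) -> (A=3 B=0 C=7)

Answer: 3 0 7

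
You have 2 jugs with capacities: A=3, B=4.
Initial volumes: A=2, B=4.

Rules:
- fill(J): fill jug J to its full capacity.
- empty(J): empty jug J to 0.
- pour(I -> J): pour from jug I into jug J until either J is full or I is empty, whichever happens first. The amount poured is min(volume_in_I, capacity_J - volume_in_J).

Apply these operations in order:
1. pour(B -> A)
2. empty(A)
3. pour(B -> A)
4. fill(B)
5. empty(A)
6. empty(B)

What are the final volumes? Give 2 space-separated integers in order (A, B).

Step 1: pour(B -> A) -> (A=3 B=3)
Step 2: empty(A) -> (A=0 B=3)
Step 3: pour(B -> A) -> (A=3 B=0)
Step 4: fill(B) -> (A=3 B=4)
Step 5: empty(A) -> (A=0 B=4)
Step 6: empty(B) -> (A=0 B=0)

Answer: 0 0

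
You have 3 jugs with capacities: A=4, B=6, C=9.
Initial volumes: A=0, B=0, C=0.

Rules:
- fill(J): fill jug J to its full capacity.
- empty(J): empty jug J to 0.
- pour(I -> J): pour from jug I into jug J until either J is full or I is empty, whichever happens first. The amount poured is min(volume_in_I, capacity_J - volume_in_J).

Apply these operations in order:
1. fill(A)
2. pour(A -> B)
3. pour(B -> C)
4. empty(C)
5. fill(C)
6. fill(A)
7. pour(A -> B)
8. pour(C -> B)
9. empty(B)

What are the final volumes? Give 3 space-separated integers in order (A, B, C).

Step 1: fill(A) -> (A=4 B=0 C=0)
Step 2: pour(A -> B) -> (A=0 B=4 C=0)
Step 3: pour(B -> C) -> (A=0 B=0 C=4)
Step 4: empty(C) -> (A=0 B=0 C=0)
Step 5: fill(C) -> (A=0 B=0 C=9)
Step 6: fill(A) -> (A=4 B=0 C=9)
Step 7: pour(A -> B) -> (A=0 B=4 C=9)
Step 8: pour(C -> B) -> (A=0 B=6 C=7)
Step 9: empty(B) -> (A=0 B=0 C=7)

Answer: 0 0 7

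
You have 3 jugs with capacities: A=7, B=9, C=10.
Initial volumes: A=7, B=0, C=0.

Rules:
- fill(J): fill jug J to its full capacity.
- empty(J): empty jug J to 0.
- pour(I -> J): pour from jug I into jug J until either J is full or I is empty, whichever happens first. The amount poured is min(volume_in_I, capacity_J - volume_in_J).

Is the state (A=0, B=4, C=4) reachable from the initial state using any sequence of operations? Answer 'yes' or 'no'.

Answer: yes

Derivation:
BFS from (A=7, B=0, C=0):
  1. empty(A) -> (A=0 B=0 C=0)
  2. fill(B) -> (A=0 B=9 C=0)
  3. pour(B -> A) -> (A=7 B=2 C=0)
  4. pour(A -> C) -> (A=0 B=2 C=7)
  5. pour(B -> A) -> (A=2 B=0 C=7)
  6. fill(B) -> (A=2 B=9 C=7)
  7. pour(B -> A) -> (A=7 B=4 C=7)
  8. pour(A -> C) -> (A=4 B=4 C=10)
  9. empty(C) -> (A=4 B=4 C=0)
  10. pour(A -> C) -> (A=0 B=4 C=4)
Target reached → yes.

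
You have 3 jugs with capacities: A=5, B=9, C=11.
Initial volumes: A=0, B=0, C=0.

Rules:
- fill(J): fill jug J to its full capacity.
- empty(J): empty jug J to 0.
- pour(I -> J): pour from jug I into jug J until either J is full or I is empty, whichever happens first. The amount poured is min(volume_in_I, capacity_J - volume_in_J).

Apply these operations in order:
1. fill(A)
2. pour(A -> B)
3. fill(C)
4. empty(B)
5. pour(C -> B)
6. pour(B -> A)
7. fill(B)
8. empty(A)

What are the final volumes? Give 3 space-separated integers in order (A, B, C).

Answer: 0 9 2

Derivation:
Step 1: fill(A) -> (A=5 B=0 C=0)
Step 2: pour(A -> B) -> (A=0 B=5 C=0)
Step 3: fill(C) -> (A=0 B=5 C=11)
Step 4: empty(B) -> (A=0 B=0 C=11)
Step 5: pour(C -> B) -> (A=0 B=9 C=2)
Step 6: pour(B -> A) -> (A=5 B=4 C=2)
Step 7: fill(B) -> (A=5 B=9 C=2)
Step 8: empty(A) -> (A=0 B=9 C=2)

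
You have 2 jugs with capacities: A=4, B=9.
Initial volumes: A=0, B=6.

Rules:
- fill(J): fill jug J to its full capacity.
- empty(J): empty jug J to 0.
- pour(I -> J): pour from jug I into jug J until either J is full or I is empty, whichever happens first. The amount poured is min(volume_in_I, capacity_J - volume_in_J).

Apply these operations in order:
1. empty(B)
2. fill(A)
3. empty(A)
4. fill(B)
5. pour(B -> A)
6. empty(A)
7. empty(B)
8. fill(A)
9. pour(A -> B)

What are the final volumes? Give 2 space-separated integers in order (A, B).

Step 1: empty(B) -> (A=0 B=0)
Step 2: fill(A) -> (A=4 B=0)
Step 3: empty(A) -> (A=0 B=0)
Step 4: fill(B) -> (A=0 B=9)
Step 5: pour(B -> A) -> (A=4 B=5)
Step 6: empty(A) -> (A=0 B=5)
Step 7: empty(B) -> (A=0 B=0)
Step 8: fill(A) -> (A=4 B=0)
Step 9: pour(A -> B) -> (A=0 B=4)

Answer: 0 4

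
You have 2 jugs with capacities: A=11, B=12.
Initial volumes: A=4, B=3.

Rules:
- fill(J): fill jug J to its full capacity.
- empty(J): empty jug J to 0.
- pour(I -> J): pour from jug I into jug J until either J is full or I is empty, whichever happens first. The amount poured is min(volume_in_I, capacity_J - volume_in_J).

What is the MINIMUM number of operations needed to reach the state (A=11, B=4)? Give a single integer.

Answer: 3

Derivation:
BFS from (A=4, B=3). One shortest path:
  1. empty(B) -> (A=4 B=0)
  2. pour(A -> B) -> (A=0 B=4)
  3. fill(A) -> (A=11 B=4)
Reached target in 3 moves.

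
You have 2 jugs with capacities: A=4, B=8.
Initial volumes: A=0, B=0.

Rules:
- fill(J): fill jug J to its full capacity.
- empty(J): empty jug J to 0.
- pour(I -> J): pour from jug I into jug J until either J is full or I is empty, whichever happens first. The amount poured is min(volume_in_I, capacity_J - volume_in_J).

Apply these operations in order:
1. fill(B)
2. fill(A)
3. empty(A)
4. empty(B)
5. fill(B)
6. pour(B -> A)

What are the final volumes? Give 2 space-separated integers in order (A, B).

Answer: 4 4

Derivation:
Step 1: fill(B) -> (A=0 B=8)
Step 2: fill(A) -> (A=4 B=8)
Step 3: empty(A) -> (A=0 B=8)
Step 4: empty(B) -> (A=0 B=0)
Step 5: fill(B) -> (A=0 B=8)
Step 6: pour(B -> A) -> (A=4 B=4)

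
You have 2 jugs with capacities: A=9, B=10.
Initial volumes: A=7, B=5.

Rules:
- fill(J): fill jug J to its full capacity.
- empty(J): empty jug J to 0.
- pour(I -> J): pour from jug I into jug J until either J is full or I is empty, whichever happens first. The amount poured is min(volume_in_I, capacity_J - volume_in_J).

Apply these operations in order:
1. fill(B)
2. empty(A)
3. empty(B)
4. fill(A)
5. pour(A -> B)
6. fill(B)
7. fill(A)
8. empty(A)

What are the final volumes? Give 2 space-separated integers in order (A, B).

Step 1: fill(B) -> (A=7 B=10)
Step 2: empty(A) -> (A=0 B=10)
Step 3: empty(B) -> (A=0 B=0)
Step 4: fill(A) -> (A=9 B=0)
Step 5: pour(A -> B) -> (A=0 B=9)
Step 6: fill(B) -> (A=0 B=10)
Step 7: fill(A) -> (A=9 B=10)
Step 8: empty(A) -> (A=0 B=10)

Answer: 0 10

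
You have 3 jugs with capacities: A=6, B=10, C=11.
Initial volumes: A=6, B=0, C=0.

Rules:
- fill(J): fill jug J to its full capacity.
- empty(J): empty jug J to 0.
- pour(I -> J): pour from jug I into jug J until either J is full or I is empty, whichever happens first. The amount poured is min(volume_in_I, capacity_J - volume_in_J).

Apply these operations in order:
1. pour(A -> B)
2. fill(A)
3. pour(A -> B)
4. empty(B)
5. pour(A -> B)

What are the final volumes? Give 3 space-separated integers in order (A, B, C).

Step 1: pour(A -> B) -> (A=0 B=6 C=0)
Step 2: fill(A) -> (A=6 B=6 C=0)
Step 3: pour(A -> B) -> (A=2 B=10 C=0)
Step 4: empty(B) -> (A=2 B=0 C=0)
Step 5: pour(A -> B) -> (A=0 B=2 C=0)

Answer: 0 2 0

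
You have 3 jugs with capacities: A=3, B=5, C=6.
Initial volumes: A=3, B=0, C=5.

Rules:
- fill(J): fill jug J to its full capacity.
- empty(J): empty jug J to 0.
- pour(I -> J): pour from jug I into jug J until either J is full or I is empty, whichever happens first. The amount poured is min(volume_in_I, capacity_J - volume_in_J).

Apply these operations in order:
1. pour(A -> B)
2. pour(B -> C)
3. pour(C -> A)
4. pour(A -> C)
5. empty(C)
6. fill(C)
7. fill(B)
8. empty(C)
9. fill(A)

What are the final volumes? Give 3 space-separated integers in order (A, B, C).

Step 1: pour(A -> B) -> (A=0 B=3 C=5)
Step 2: pour(B -> C) -> (A=0 B=2 C=6)
Step 3: pour(C -> A) -> (A=3 B=2 C=3)
Step 4: pour(A -> C) -> (A=0 B=2 C=6)
Step 5: empty(C) -> (A=0 B=2 C=0)
Step 6: fill(C) -> (A=0 B=2 C=6)
Step 7: fill(B) -> (A=0 B=5 C=6)
Step 8: empty(C) -> (A=0 B=5 C=0)
Step 9: fill(A) -> (A=3 B=5 C=0)

Answer: 3 5 0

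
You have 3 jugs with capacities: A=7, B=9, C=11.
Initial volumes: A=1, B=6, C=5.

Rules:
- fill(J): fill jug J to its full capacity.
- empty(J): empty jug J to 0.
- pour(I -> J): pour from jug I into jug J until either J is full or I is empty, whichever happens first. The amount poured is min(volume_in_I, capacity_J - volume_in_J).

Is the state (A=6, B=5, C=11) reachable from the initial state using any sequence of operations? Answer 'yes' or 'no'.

Answer: yes

Derivation:
BFS from (A=1, B=6, C=5):
  1. empty(A) -> (A=0 B=6 C=5)
  2. pour(B -> A) -> (A=6 B=0 C=5)
  3. pour(C -> B) -> (A=6 B=5 C=0)
  4. fill(C) -> (A=6 B=5 C=11)
Target reached → yes.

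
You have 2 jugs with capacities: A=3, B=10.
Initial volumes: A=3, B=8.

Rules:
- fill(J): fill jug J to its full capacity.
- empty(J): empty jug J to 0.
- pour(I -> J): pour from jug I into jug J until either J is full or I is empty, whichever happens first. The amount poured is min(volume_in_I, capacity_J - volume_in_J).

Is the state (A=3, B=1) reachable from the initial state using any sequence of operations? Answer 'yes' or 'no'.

Answer: yes

Derivation:
BFS from (A=3, B=8):
  1. pour(A -> B) -> (A=1 B=10)
  2. empty(B) -> (A=1 B=0)
  3. pour(A -> B) -> (A=0 B=1)
  4. fill(A) -> (A=3 B=1)
Target reached → yes.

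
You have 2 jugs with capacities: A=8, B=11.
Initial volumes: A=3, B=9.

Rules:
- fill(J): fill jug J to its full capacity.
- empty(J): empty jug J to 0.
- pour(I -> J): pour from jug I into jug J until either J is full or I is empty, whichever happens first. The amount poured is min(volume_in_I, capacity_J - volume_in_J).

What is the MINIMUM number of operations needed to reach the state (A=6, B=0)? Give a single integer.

Answer: 3

Derivation:
BFS from (A=3, B=9). One shortest path:
  1. fill(A) -> (A=8 B=9)
  2. pour(A -> B) -> (A=6 B=11)
  3. empty(B) -> (A=6 B=0)
Reached target in 3 moves.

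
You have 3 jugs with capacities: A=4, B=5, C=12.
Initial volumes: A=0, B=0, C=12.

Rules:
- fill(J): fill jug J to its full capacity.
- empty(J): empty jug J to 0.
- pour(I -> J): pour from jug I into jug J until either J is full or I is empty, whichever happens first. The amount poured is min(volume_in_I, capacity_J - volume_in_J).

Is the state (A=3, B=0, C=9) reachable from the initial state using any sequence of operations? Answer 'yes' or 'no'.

Answer: yes

Derivation:
BFS from (A=0, B=0, C=12):
  1. pour(C -> A) -> (A=4 B=0 C=8)
  2. pour(A -> B) -> (A=0 B=4 C=8)
  3. pour(C -> A) -> (A=4 B=4 C=4)
  4. pour(A -> B) -> (A=3 B=5 C=4)
  5. pour(B -> C) -> (A=3 B=0 C=9)
Target reached → yes.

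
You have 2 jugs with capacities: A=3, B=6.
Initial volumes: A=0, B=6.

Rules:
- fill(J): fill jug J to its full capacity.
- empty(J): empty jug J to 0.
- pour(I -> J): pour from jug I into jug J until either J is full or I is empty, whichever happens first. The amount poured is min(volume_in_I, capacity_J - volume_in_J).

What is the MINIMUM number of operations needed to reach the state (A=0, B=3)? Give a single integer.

BFS from (A=0, B=6). One shortest path:
  1. pour(B -> A) -> (A=3 B=3)
  2. empty(A) -> (A=0 B=3)
Reached target in 2 moves.

Answer: 2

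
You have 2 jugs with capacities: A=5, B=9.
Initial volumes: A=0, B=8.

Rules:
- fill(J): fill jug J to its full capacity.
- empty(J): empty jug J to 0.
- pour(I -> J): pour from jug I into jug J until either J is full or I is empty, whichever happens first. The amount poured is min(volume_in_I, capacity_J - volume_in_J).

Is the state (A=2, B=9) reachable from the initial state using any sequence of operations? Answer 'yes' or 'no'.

Answer: yes

Derivation:
BFS from (A=0, B=8):
  1. pour(B -> A) -> (A=5 B=3)
  2. empty(A) -> (A=0 B=3)
  3. pour(B -> A) -> (A=3 B=0)
  4. fill(B) -> (A=3 B=9)
  5. pour(B -> A) -> (A=5 B=7)
  6. empty(A) -> (A=0 B=7)
  7. pour(B -> A) -> (A=5 B=2)
  8. empty(A) -> (A=0 B=2)
  9. pour(B -> A) -> (A=2 B=0)
  10. fill(B) -> (A=2 B=9)
Target reached → yes.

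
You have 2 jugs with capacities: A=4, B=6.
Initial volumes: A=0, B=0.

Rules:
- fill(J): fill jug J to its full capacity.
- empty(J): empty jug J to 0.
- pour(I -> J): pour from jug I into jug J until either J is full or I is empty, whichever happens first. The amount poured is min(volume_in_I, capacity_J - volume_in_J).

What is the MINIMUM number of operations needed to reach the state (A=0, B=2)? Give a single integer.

Answer: 3

Derivation:
BFS from (A=0, B=0). One shortest path:
  1. fill(B) -> (A=0 B=6)
  2. pour(B -> A) -> (A=4 B=2)
  3. empty(A) -> (A=0 B=2)
Reached target in 3 moves.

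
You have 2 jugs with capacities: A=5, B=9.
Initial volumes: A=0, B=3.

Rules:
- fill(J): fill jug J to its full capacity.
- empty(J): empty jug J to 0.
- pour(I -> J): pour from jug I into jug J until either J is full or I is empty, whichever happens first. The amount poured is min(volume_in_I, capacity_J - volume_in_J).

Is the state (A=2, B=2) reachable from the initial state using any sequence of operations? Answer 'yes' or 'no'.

BFS explored all 28 reachable states.
Reachable set includes: (0,0), (0,1), (0,2), (0,3), (0,4), (0,5), (0,6), (0,7), (0,8), (0,9), (1,0), (1,9) ...
Target (A=2, B=2) not in reachable set → no.

Answer: no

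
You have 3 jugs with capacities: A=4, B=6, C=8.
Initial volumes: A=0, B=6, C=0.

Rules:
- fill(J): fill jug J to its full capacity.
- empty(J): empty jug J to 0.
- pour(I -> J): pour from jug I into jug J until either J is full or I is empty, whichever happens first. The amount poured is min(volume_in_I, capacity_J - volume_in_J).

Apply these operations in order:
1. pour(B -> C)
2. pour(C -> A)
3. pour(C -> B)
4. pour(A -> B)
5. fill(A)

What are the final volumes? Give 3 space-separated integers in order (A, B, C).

Step 1: pour(B -> C) -> (A=0 B=0 C=6)
Step 2: pour(C -> A) -> (A=4 B=0 C=2)
Step 3: pour(C -> B) -> (A=4 B=2 C=0)
Step 4: pour(A -> B) -> (A=0 B=6 C=0)
Step 5: fill(A) -> (A=4 B=6 C=0)

Answer: 4 6 0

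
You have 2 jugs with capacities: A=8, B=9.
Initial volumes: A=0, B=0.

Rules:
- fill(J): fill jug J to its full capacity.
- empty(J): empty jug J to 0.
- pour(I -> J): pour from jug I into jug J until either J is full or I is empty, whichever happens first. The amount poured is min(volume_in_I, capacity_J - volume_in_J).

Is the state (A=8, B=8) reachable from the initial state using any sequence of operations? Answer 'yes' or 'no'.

BFS from (A=0, B=0):
  1. fill(A) -> (A=8 B=0)
  2. pour(A -> B) -> (A=0 B=8)
  3. fill(A) -> (A=8 B=8)
Target reached → yes.

Answer: yes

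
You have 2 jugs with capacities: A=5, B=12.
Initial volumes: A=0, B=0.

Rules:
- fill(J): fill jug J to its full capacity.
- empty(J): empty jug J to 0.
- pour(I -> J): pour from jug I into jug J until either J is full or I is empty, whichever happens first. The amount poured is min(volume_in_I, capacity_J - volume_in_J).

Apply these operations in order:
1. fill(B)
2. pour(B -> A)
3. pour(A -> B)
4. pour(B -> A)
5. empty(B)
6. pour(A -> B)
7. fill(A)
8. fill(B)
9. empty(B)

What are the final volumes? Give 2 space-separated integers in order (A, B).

Answer: 5 0

Derivation:
Step 1: fill(B) -> (A=0 B=12)
Step 2: pour(B -> A) -> (A=5 B=7)
Step 3: pour(A -> B) -> (A=0 B=12)
Step 4: pour(B -> A) -> (A=5 B=7)
Step 5: empty(B) -> (A=5 B=0)
Step 6: pour(A -> B) -> (A=0 B=5)
Step 7: fill(A) -> (A=5 B=5)
Step 8: fill(B) -> (A=5 B=12)
Step 9: empty(B) -> (A=5 B=0)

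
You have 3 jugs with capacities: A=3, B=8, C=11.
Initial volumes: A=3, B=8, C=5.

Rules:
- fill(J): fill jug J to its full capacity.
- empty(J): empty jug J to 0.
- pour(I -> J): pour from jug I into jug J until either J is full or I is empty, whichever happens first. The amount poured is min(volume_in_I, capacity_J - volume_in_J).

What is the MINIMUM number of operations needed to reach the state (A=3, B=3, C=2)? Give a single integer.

Answer: 3

Derivation:
BFS from (A=3, B=8, C=5). One shortest path:
  1. empty(B) -> (A=3 B=0 C=5)
  2. pour(A -> B) -> (A=0 B=3 C=5)
  3. pour(C -> A) -> (A=3 B=3 C=2)
Reached target in 3 moves.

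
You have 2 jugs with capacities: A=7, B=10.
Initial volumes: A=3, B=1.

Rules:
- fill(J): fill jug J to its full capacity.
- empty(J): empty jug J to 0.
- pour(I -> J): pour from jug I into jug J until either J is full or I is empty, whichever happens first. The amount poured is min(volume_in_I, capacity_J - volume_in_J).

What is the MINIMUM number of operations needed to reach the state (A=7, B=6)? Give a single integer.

BFS from (A=3, B=1). One shortest path:
  1. fill(B) -> (A=3 B=10)
  2. pour(B -> A) -> (A=7 B=6)
Reached target in 2 moves.

Answer: 2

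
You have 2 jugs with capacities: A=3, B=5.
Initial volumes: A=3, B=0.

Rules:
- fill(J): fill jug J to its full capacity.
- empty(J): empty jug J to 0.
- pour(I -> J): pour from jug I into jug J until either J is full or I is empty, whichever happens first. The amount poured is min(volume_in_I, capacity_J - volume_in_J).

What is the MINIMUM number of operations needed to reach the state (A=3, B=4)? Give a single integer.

Answer: 7

Derivation:
BFS from (A=3, B=0). One shortest path:
  1. empty(A) -> (A=0 B=0)
  2. fill(B) -> (A=0 B=5)
  3. pour(B -> A) -> (A=3 B=2)
  4. empty(A) -> (A=0 B=2)
  5. pour(B -> A) -> (A=2 B=0)
  6. fill(B) -> (A=2 B=5)
  7. pour(B -> A) -> (A=3 B=4)
Reached target in 7 moves.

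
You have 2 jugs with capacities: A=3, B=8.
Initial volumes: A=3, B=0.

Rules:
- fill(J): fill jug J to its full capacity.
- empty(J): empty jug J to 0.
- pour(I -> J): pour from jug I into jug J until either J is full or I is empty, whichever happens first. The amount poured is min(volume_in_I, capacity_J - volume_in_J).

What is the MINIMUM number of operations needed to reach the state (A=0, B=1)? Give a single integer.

Answer: 7

Derivation:
BFS from (A=3, B=0). One shortest path:
  1. pour(A -> B) -> (A=0 B=3)
  2. fill(A) -> (A=3 B=3)
  3. pour(A -> B) -> (A=0 B=6)
  4. fill(A) -> (A=3 B=6)
  5. pour(A -> B) -> (A=1 B=8)
  6. empty(B) -> (A=1 B=0)
  7. pour(A -> B) -> (A=0 B=1)
Reached target in 7 moves.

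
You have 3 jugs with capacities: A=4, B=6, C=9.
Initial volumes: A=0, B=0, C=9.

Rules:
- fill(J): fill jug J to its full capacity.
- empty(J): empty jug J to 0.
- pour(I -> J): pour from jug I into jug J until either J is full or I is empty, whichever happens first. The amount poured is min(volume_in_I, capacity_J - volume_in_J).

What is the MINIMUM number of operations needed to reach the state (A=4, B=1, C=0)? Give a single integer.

BFS from (A=0, B=0, C=9). One shortest path:
  1. pour(C -> A) -> (A=4 B=0 C=5)
  2. empty(A) -> (A=0 B=0 C=5)
  3. pour(C -> A) -> (A=4 B=0 C=1)
  4. pour(C -> B) -> (A=4 B=1 C=0)
Reached target in 4 moves.

Answer: 4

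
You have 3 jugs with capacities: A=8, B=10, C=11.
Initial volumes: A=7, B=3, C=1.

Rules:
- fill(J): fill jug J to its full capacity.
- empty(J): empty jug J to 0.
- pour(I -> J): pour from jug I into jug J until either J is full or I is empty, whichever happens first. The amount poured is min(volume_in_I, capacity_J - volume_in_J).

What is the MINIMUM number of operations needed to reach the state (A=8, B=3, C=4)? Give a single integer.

Answer: 4

Derivation:
BFS from (A=7, B=3, C=1). One shortest path:
  1. empty(A) -> (A=0 B=3 C=1)
  2. pour(C -> A) -> (A=1 B=3 C=0)
  3. fill(C) -> (A=1 B=3 C=11)
  4. pour(C -> A) -> (A=8 B=3 C=4)
Reached target in 4 moves.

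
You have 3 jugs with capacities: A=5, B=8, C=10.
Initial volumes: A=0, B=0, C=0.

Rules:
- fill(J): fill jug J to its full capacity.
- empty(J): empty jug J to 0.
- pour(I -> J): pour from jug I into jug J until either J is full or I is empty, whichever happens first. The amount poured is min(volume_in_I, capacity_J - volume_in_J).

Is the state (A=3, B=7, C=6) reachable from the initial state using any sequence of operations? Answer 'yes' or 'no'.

Answer: no

Derivation:
BFS explored all 342 reachable states.
Reachable set includes: (0,0,0), (0,0,1), (0,0,2), (0,0,3), (0,0,4), (0,0,5), (0,0,6), (0,0,7), (0,0,8), (0,0,9), (0,0,10), (0,1,0) ...
Target (A=3, B=7, C=6) not in reachable set → no.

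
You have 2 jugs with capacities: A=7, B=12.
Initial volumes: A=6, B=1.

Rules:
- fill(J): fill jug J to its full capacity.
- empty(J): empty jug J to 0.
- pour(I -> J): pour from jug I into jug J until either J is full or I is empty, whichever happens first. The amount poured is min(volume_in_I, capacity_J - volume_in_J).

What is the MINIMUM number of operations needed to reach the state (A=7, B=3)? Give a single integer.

Answer: 7

Derivation:
BFS from (A=6, B=1). One shortest path:
  1. fill(A) -> (A=7 B=1)
  2. pour(A -> B) -> (A=0 B=8)
  3. fill(A) -> (A=7 B=8)
  4. pour(A -> B) -> (A=3 B=12)
  5. empty(B) -> (A=3 B=0)
  6. pour(A -> B) -> (A=0 B=3)
  7. fill(A) -> (A=7 B=3)
Reached target in 7 moves.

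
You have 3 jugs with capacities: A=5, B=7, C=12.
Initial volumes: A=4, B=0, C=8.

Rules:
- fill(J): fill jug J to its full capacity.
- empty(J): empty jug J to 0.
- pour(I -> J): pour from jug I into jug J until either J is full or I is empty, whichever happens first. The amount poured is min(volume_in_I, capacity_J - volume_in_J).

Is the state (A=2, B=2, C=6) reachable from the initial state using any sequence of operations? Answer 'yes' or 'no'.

BFS explored all 360 reachable states.
Reachable set includes: (0,0,0), (0,0,1), (0,0,2), (0,0,3), (0,0,4), (0,0,5), (0,0,6), (0,0,7), (0,0,8), (0,0,9), (0,0,10), (0,0,11) ...
Target (A=2, B=2, C=6) not in reachable set → no.

Answer: no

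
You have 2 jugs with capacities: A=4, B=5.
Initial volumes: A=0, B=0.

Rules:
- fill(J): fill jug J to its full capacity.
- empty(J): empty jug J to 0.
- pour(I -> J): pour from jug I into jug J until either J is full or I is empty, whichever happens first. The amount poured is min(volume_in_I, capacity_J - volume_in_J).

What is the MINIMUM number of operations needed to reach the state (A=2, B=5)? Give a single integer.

BFS from (A=0, B=0). One shortest path:
  1. fill(A) -> (A=4 B=0)
  2. pour(A -> B) -> (A=0 B=4)
  3. fill(A) -> (A=4 B=4)
  4. pour(A -> B) -> (A=3 B=5)
  5. empty(B) -> (A=3 B=0)
  6. pour(A -> B) -> (A=0 B=3)
  7. fill(A) -> (A=4 B=3)
  8. pour(A -> B) -> (A=2 B=5)
Reached target in 8 moves.

Answer: 8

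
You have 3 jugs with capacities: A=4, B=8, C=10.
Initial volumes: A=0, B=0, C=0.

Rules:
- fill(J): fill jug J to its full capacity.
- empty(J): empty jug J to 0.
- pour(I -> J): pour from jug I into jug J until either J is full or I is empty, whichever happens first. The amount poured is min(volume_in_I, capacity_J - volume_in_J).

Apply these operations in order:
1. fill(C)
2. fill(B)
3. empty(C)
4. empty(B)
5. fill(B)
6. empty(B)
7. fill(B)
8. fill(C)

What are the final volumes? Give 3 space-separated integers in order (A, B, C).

Step 1: fill(C) -> (A=0 B=0 C=10)
Step 2: fill(B) -> (A=0 B=8 C=10)
Step 3: empty(C) -> (A=0 B=8 C=0)
Step 4: empty(B) -> (A=0 B=0 C=0)
Step 5: fill(B) -> (A=0 B=8 C=0)
Step 6: empty(B) -> (A=0 B=0 C=0)
Step 7: fill(B) -> (A=0 B=8 C=0)
Step 8: fill(C) -> (A=0 B=8 C=10)

Answer: 0 8 10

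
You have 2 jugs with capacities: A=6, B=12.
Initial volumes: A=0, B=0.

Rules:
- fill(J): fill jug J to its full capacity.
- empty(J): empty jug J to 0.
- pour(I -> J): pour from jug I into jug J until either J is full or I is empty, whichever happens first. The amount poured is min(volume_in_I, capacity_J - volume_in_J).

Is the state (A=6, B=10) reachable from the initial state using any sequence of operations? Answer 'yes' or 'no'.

BFS explored all 6 reachable states.
Reachable set includes: (0,0), (0,6), (0,12), (6,0), (6,6), (6,12)
Target (A=6, B=10) not in reachable set → no.

Answer: no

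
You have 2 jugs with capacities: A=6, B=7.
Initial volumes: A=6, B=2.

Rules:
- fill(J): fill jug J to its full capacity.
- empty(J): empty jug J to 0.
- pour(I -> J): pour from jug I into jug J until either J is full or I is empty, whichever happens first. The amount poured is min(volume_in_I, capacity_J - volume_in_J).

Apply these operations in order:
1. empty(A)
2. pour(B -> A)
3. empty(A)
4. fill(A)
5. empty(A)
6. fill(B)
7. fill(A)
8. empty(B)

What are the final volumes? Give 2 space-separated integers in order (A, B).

Step 1: empty(A) -> (A=0 B=2)
Step 2: pour(B -> A) -> (A=2 B=0)
Step 3: empty(A) -> (A=0 B=0)
Step 4: fill(A) -> (A=6 B=0)
Step 5: empty(A) -> (A=0 B=0)
Step 6: fill(B) -> (A=0 B=7)
Step 7: fill(A) -> (A=6 B=7)
Step 8: empty(B) -> (A=6 B=0)

Answer: 6 0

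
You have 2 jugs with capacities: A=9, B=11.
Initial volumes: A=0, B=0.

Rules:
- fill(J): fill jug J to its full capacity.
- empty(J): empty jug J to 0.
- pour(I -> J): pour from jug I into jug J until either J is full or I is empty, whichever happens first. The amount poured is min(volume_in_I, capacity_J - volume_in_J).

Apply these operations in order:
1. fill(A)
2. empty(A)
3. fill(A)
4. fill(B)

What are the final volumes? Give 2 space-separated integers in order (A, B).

Answer: 9 11

Derivation:
Step 1: fill(A) -> (A=9 B=0)
Step 2: empty(A) -> (A=0 B=0)
Step 3: fill(A) -> (A=9 B=0)
Step 4: fill(B) -> (A=9 B=11)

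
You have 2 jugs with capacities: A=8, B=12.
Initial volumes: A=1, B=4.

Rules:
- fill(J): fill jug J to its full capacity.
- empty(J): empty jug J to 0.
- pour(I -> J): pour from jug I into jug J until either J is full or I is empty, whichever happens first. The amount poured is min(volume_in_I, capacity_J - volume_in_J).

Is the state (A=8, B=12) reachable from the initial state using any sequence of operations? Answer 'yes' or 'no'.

BFS from (A=1, B=4):
  1. fill(A) -> (A=8 B=4)
  2. fill(B) -> (A=8 B=12)
Target reached → yes.

Answer: yes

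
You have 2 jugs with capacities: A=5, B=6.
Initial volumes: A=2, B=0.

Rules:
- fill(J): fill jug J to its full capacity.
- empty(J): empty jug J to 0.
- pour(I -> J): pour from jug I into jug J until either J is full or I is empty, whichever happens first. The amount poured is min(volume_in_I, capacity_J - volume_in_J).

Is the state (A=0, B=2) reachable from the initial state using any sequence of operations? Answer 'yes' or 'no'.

BFS from (A=2, B=0):
  1. pour(A -> B) -> (A=0 B=2)
Target reached → yes.

Answer: yes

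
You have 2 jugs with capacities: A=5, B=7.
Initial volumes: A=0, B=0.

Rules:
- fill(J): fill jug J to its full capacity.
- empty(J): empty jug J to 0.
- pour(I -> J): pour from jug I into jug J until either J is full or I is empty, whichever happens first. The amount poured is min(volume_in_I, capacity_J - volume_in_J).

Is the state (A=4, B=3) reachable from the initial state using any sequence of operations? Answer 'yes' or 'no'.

Answer: no

Derivation:
BFS explored all 24 reachable states.
Reachable set includes: (0,0), (0,1), (0,2), (0,3), (0,4), (0,5), (0,6), (0,7), (1,0), (1,7), (2,0), (2,7) ...
Target (A=4, B=3) not in reachable set → no.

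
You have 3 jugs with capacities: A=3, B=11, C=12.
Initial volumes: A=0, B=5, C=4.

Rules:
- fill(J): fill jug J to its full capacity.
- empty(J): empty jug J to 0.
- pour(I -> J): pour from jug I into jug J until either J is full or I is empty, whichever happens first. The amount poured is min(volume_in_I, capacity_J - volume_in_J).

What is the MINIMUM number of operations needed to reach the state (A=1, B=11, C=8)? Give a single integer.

Answer: 5

Derivation:
BFS from (A=0, B=5, C=4). One shortest path:
  1. pour(C -> A) -> (A=3 B=5 C=1)
  2. pour(A -> B) -> (A=0 B=8 C=1)
  3. pour(C -> A) -> (A=1 B=8 C=0)
  4. pour(B -> C) -> (A=1 B=0 C=8)
  5. fill(B) -> (A=1 B=11 C=8)
Reached target in 5 moves.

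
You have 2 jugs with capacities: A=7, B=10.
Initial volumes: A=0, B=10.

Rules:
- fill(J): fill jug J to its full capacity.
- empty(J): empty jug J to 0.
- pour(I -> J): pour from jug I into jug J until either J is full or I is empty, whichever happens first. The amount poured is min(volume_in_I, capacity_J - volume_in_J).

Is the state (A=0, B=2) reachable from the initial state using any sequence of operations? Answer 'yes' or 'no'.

Answer: yes

Derivation:
BFS from (A=0, B=10):
  1. pour(B -> A) -> (A=7 B=3)
  2. empty(A) -> (A=0 B=3)
  3. pour(B -> A) -> (A=3 B=0)
  4. fill(B) -> (A=3 B=10)
  5. pour(B -> A) -> (A=7 B=6)
  6. empty(A) -> (A=0 B=6)
  7. pour(B -> A) -> (A=6 B=0)
  8. fill(B) -> (A=6 B=10)
  9. pour(B -> A) -> (A=7 B=9)
  10. empty(A) -> (A=0 B=9)
  11. pour(B -> A) -> (A=7 B=2)
  12. empty(A) -> (A=0 B=2)
Target reached → yes.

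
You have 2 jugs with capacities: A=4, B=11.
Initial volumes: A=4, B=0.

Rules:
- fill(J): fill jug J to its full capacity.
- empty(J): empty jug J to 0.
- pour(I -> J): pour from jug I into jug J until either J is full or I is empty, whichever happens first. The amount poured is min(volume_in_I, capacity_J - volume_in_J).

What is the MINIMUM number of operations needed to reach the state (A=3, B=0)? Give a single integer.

Answer: 7

Derivation:
BFS from (A=4, B=0). One shortest path:
  1. empty(A) -> (A=0 B=0)
  2. fill(B) -> (A=0 B=11)
  3. pour(B -> A) -> (A=4 B=7)
  4. empty(A) -> (A=0 B=7)
  5. pour(B -> A) -> (A=4 B=3)
  6. empty(A) -> (A=0 B=3)
  7. pour(B -> A) -> (A=3 B=0)
Reached target in 7 moves.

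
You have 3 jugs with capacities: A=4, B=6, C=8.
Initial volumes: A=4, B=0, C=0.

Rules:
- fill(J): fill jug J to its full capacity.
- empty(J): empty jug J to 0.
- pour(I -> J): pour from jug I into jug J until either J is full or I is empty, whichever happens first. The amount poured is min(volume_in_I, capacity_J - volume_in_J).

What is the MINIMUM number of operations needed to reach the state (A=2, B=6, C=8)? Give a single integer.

BFS from (A=4, B=0, C=0). One shortest path:
  1. fill(B) -> (A=4 B=6 C=0)
  2. pour(B -> C) -> (A=4 B=0 C=6)
  3. fill(B) -> (A=4 B=6 C=6)
  4. pour(A -> C) -> (A=2 B=6 C=8)
Reached target in 4 moves.

Answer: 4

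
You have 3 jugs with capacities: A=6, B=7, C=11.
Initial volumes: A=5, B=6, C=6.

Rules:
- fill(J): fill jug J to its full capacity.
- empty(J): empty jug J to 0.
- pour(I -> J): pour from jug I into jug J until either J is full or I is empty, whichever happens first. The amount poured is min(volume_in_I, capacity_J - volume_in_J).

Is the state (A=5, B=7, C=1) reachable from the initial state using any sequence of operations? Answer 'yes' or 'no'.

BFS from (A=5, B=6, C=6):
  1. pour(B -> C) -> (A=5 B=1 C=11)
  2. empty(C) -> (A=5 B=1 C=0)
  3. pour(B -> C) -> (A=5 B=0 C=1)
  4. fill(B) -> (A=5 B=7 C=1)
Target reached → yes.

Answer: yes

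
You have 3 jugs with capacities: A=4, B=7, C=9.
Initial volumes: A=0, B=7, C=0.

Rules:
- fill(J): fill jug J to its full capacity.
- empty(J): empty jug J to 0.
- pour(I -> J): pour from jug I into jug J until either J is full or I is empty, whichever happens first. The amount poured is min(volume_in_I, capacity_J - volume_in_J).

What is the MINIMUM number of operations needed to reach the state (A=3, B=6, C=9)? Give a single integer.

Answer: 7

Derivation:
BFS from (A=0, B=7, C=0). One shortest path:
  1. fill(A) -> (A=4 B=7 C=0)
  2. pour(A -> C) -> (A=0 B=7 C=4)
  3. pour(B -> A) -> (A=4 B=3 C=4)
  4. pour(A -> C) -> (A=0 B=3 C=8)
  5. pour(B -> A) -> (A=3 B=0 C=8)
  6. fill(B) -> (A=3 B=7 C=8)
  7. pour(B -> C) -> (A=3 B=6 C=9)
Reached target in 7 moves.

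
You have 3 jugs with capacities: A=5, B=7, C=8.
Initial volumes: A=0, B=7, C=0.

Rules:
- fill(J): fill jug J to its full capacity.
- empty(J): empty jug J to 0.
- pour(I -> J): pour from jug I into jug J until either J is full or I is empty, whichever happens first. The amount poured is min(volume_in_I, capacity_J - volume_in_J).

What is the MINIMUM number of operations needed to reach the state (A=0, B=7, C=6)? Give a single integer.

Answer: 5

Derivation:
BFS from (A=0, B=7, C=0). One shortest path:
  1. fill(A) -> (A=5 B=7 C=0)
  2. empty(B) -> (A=5 B=0 C=0)
  3. fill(C) -> (A=5 B=0 C=8)
  4. pour(A -> B) -> (A=0 B=5 C=8)
  5. pour(C -> B) -> (A=0 B=7 C=6)
Reached target in 5 moves.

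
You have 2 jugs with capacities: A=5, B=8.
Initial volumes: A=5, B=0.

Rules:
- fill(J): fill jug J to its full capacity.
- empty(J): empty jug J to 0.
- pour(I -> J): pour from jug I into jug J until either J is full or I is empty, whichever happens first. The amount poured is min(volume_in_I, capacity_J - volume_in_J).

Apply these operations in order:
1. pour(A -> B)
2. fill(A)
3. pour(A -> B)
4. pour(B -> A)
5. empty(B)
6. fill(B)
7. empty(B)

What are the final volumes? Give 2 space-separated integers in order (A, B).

Answer: 5 0

Derivation:
Step 1: pour(A -> B) -> (A=0 B=5)
Step 2: fill(A) -> (A=5 B=5)
Step 3: pour(A -> B) -> (A=2 B=8)
Step 4: pour(B -> A) -> (A=5 B=5)
Step 5: empty(B) -> (A=5 B=0)
Step 6: fill(B) -> (A=5 B=8)
Step 7: empty(B) -> (A=5 B=0)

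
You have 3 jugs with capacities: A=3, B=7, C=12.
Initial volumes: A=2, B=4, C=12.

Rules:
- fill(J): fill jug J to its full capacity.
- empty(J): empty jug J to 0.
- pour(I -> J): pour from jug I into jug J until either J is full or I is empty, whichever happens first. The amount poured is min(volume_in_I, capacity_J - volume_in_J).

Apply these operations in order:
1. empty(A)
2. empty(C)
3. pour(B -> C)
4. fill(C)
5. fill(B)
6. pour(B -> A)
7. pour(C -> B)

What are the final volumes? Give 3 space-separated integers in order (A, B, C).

Answer: 3 7 9

Derivation:
Step 1: empty(A) -> (A=0 B=4 C=12)
Step 2: empty(C) -> (A=0 B=4 C=0)
Step 3: pour(B -> C) -> (A=0 B=0 C=4)
Step 4: fill(C) -> (A=0 B=0 C=12)
Step 5: fill(B) -> (A=0 B=7 C=12)
Step 6: pour(B -> A) -> (A=3 B=4 C=12)
Step 7: pour(C -> B) -> (A=3 B=7 C=9)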